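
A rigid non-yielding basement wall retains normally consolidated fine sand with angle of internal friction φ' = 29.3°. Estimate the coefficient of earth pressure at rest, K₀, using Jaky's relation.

0.511

K₀ = 1 − sin φ' = 1 − sin 29.3° = 0.5106.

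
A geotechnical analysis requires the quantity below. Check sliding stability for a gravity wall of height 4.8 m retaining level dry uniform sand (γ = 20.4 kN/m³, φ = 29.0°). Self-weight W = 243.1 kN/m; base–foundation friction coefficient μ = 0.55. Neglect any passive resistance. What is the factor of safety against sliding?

1.64

K_a = tan²(45° − 29.0°/2) = 0.3470.
P_a = ½K_aγH² = 0.5×0.3470×20.4×4.8² = 81.54 kN/m, acting at H/3 = 1.600 m above the base.
FS_sliding = μW / P_a = 0.55×243.1 / 81.54 = 1.640.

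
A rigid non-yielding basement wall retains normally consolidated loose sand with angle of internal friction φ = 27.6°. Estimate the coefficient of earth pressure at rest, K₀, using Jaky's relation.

K₀ = 1 − sin φ' = 1 − sin 27.6° = 0.5367.

0.537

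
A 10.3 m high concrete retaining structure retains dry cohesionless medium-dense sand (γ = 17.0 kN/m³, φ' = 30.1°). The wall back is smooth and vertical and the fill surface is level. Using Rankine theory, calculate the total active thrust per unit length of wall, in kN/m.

299 kN/m

K_a = tan²(45° − φ/2) = 0.3320.
P_a = ½ K_a γ H² = 0.5 × 0.3320 × 17.0 × 10.3² = 299.4 kN/m.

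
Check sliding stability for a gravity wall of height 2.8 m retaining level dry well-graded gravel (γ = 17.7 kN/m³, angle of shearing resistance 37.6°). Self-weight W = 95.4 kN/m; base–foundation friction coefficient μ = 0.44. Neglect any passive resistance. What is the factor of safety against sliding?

2.50

K_a = tan²(45° − 37.6°/2) = 0.2421.
P_a = ½K_aγH² = 0.5×0.2421×17.7×2.8² = 16.80 kN/m, acting at H/3 = 0.9333 m above the base.
FS_sliding = μW / P_a = 0.44×95.4 / 16.80 = 2.499.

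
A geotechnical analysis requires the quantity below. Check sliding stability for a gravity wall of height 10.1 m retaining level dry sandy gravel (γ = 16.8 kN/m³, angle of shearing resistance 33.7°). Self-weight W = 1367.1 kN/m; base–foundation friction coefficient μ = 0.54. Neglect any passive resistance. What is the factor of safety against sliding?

3.01

K_a = tan²(45° − 33.7°/2) = 0.2863.
P_a = ½K_aγH² = 0.5×0.2863×16.8×10.1² = 245.3 kN/m, acting at H/3 = 3.367 m above the base.
FS_sliding = μW / P_a = 0.54×1367.1 / 245.3 = 3.009.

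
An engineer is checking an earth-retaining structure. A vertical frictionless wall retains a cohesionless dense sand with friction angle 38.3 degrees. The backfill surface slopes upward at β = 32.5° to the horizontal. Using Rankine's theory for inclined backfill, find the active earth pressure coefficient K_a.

K_a = cos β · (cos β − √(cos²β − cos²φ)) / (cos β + √(cos²β − cos²φ)).
cos β = 0.8434, cos φ = 0.7848, √(cos²β − cos²φ) = 0.3089.
K_a = 0.8434 × (0.8434 − 0.3089)/(0.8434 + 0.3089) = 0.3912.

0.391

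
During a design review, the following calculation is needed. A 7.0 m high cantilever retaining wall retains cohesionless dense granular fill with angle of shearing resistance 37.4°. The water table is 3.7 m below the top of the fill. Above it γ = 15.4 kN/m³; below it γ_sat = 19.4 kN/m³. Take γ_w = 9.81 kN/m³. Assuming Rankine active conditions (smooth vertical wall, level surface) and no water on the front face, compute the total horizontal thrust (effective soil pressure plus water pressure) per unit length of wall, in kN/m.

K_a = tan²(45° − φ/2) = 0.2443.
γ' = 19.4 − 9.81 = 9.590 kN/m³. Depth below WT = 3.3 m.
σ'_h at WT = K_a γ d_w = 13.92 kPa; at base = 13.92 + K_a γ' × 3.3 = 21.65 kPa.
P₁ (0–3.7 m) = ½×13.92×3.7 = 25.75. P₂ (3.7–7.0 m) = ½(13.92+21.65)×3.3 = 58.68.
P_w = ½ γ_w h₂² = 0.5×9.81×3.3² = 53.42. Total = 25.75+58.68+53.42 = 137.8 kN/m.

138 kN/m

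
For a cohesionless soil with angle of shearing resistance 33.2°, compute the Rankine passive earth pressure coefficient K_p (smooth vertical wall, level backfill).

K_p = (1 + sin φ)/(1 − sin φ) = tan²(45° + 33.2°/2) = 3.421.

3.42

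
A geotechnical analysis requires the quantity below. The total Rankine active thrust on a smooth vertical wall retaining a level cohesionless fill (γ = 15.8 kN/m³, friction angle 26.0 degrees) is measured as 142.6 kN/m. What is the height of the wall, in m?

6.80 m

K_a = 0.3905. P_a = ½ K_a γ H² ⇒ H = √(2P_a/(K_a γ)).
H = √(2×142.6/(0.3905×15.8)) = 6.799 m.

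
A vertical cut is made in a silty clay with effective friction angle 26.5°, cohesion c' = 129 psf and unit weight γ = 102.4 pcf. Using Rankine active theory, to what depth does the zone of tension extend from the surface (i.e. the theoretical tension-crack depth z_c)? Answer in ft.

K_a = tan²(45° − 26.5°/2) = 0.3829; √K_a = 0.6188.
The active pressure is zero where K_a γ z = 2c√K_a, so z_c = 2c/(γ√K_a) = 2×129/(102.4×0.6188) = 4.072 ft.

4.07 ft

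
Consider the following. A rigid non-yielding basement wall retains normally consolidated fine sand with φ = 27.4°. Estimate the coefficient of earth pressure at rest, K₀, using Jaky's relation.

0.540

K₀ = 1 − sin φ' = 1 − sin 27.4° = 0.5398.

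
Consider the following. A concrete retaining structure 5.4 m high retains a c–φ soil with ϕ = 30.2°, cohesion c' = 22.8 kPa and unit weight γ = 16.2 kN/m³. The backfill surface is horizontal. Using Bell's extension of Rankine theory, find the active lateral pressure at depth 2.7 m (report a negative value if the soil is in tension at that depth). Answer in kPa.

K_a = (1 − sin φ)/(1 + sin φ) = 0.3307.
σ_a = K_a γ z − 2c√K_a = 0.3307×16.2×2.7 − 2×22.8×0.5750 = -11.76 kPa.

-11.8 kPa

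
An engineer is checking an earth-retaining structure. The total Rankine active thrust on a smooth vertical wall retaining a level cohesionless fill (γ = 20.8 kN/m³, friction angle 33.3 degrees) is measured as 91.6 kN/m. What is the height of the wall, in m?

K_a = 0.2911. P_a = ½ K_a γ H² ⇒ H = √(2P_a/(K_a γ)).
H = √(2×91.6/(0.2911×20.8)) = 5.500 m.

5.50 m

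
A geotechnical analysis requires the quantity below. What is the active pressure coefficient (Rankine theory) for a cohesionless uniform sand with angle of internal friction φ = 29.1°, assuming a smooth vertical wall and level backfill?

K_a = (1 − sin φ)/(1 + sin φ) = (1 − sin 29.1°)/(1 + sin 29.1°) = 0.3456.

0.346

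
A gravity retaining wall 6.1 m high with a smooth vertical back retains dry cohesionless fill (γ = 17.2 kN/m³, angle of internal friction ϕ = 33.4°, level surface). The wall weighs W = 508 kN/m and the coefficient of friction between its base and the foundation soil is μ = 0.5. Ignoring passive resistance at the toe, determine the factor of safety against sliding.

2.74

K_a = tan²(45° − 33.4°/2) = 0.2899.
P_a = ½K_aγH² = 0.5×0.2899×17.2×6.1² = 92.78 kN/m, acting at H/3 = 2.033 m above the base.
FS_sliding = μW / P_a = 0.5×508 / 92.78 = 2.738.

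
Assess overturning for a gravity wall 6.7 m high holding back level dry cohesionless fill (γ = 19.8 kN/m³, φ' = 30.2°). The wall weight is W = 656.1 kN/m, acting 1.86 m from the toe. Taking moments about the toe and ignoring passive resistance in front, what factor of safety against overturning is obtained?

K_a = tan²(45° − 30.2°/2) = 0.3307.
P_a = ½K_aγH² = 0.5×0.3307×19.8×6.7² = 146.9 kN/m, acting at H/3 = 2.233 m above the base.
Overturning moment M_o = P_a × H/3 = 146.9 × 2.233 = 328.2.
Resisting moment M_r = W × 1.86 = 656.1 × 1.86 = 1220.
FS_overturning = M_r/M_o = 1220/328.2 = 3.719.

3.72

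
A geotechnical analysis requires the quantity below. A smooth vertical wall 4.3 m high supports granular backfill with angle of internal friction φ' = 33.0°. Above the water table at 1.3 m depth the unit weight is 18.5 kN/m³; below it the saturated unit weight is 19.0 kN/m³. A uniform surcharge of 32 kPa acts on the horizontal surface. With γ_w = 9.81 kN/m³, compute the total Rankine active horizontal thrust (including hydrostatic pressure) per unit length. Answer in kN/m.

K_a = tan²(45° − φ/2) = 0.2948.
γ' = 19.0 − 9.81 = 9.190 kN/m³. h₂ = H − d_w = 3.0 m.
σ'_h: at surface K_a·q = 9.434; at WT K_a(q+γd_w) = 16.52; at base K_a(q+γd_w+γ'h₂) = 24.65 kPa.
P₁ = ½(9.434+16.52)×1.3 = 16.87; P₂ = ½(16.52+24.65)×3.0 = 61.76; P_w = ½γ_w h₂² = 44.14.
Total = 16.87+61.76+44.14 = 122.8 kN/m.

123 kN/m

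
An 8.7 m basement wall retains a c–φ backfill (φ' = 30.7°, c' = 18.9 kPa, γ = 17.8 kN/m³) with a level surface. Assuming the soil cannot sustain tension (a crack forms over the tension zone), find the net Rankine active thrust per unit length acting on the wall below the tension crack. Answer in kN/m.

71.2 kN/m

K_a = 0.3240; √K_a = 0.5692.
Tension-crack depth z_c = 2c/(γ√K_a) = 2×18.9/(17.8×0.5692) = 3.731 m.
σ_a at base = K_a γ H − 2c√K_a = 0.3240×17.8×8.7 − 2×18.9×0.5692 = 28.66 kPa.
P_a = ½ × 28.66 × (H − z_c) = 0.5×28.66×4.969 = 71.22 kN/m.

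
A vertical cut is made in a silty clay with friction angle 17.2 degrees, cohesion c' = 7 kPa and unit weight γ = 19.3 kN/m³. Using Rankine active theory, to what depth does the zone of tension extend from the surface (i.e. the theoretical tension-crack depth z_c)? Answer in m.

0.984 m

K_a = tan²(45° − 17.2°/2) = 0.5436; √K_a = 0.7373.
The active pressure is zero where K_a γ z = 2c√K_a, so z_c = 2c/(γ√K_a) = 2×7/(19.3×0.7373) = 0.9839 m.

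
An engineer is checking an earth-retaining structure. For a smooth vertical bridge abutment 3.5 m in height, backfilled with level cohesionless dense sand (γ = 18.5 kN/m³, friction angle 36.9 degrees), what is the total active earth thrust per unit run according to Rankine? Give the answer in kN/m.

K_a = tan²(45° − φ/2) = 0.2497.
P_a = ½ K_a γ H² = 0.5 × 0.2497 × 18.5 × 3.5² = 28.29 kN/m.

28.3 kN/m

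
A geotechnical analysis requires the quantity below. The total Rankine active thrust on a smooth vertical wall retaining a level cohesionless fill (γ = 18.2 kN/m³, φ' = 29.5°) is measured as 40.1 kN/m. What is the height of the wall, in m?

K_a = 0.3401. P_a = ½ K_a γ H² ⇒ H = √(2P_a/(K_a γ)).
H = √(2×40.1/(0.3401×18.2)) = 3.600 m.

3.60 m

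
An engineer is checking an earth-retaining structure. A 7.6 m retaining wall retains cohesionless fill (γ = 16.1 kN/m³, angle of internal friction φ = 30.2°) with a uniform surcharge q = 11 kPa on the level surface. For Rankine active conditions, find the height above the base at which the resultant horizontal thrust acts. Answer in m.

K_a = 0.3307.
Triangular part P₁ = ½K_aγH² = 153.7 at H/3 = 2.533 m; rectangular part P₂ = K_a q H = 27.64 at H/2 = 3.800 m.
ȳ = (P₁·2.533 + P₂·3.800)/(P₁+P₂) = 2.726 m.

2.73 m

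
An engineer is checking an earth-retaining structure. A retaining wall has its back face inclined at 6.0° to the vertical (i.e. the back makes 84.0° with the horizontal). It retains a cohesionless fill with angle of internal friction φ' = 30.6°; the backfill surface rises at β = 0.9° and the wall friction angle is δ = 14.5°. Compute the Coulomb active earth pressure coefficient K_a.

0.343

K_a = sin²(α+φ) / [sin²α · sin(α−δ) · (1 + √{sin(φ+δ)sin(φ−β) / (sin(α−δ)sin(α+β))})²].
With α = 84.0°, φ = 30.6°, δ = 14.5°, β = 0.9°: K_a = 0.3428.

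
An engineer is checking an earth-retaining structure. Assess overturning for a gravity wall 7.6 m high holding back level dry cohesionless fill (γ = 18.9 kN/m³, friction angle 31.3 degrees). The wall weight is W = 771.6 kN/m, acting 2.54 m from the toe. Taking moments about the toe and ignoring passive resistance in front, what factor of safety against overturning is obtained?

4.48

K_a = tan²(45° − 31.3°/2) = 0.3162.
P_a = ½K_aγH² = 0.5×0.3162×18.9×7.6² = 172.6 kN/m, acting at H/3 = 2.533 m above the base.
Overturning moment M_o = P_a × H/3 = 172.6 × 2.533 = 437.2.
Resisting moment M_r = W × 2.54 = 771.6 × 2.54 = 1960.
FS_overturning = M_r/M_o = 1960/437.2 = 4.482.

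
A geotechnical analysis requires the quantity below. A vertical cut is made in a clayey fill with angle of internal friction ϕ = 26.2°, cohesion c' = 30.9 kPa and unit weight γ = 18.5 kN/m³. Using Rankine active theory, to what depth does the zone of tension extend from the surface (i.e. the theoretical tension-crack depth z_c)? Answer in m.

K_a = tan²(45° − 26.2°/2) = 0.3874; √K_a = 0.6224.
The active pressure is zero where K_a γ z = 2c√K_a, so z_c = 2c/(γ√K_a) = 2×30.9/(18.5×0.6224) = 5.367 m.

5.37 m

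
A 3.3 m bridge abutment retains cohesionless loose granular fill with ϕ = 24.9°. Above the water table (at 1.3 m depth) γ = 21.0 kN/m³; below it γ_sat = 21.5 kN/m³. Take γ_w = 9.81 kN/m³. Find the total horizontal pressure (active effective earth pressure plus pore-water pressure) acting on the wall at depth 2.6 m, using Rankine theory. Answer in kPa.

K_a = (1 − sin φ)/(1 + sin φ) = 0.4074.
γ' = 21.5 − 9.81 = 11.69 kN/m³.
Effective vertical stress at 2.6 m: σ'_v = 21.0×1.3 + 11.69×1.30 = 42.50 kPa.
σ'_h = K_a σ'_v = 0.4074 × 42.50 = 17.31 kPa; u = γ_w × 1.30 = 12.75 kPa.
Total σ_h = 17.31 + 12.75 = 30.07 kPa.

30.1 kPa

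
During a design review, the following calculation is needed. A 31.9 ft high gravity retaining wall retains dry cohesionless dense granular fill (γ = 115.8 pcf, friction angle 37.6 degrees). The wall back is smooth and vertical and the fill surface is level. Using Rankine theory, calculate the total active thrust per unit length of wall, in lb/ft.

K_a = tan²(45° − φ/2) = 0.2421.
P_a = ½ K_a γ H² = 0.5 × 0.2421 × 115.8 × 31.9² = 14270 lb/ft.

14300 lb/ft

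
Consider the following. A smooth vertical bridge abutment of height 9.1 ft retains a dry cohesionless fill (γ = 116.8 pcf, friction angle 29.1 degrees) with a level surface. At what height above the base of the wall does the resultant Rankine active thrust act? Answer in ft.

K_a = 0.3456.
The pressure distribution is triangular, so the resultant acts at H/3 above the base = 9.1/3 = 3.033 ft.

3.03 ft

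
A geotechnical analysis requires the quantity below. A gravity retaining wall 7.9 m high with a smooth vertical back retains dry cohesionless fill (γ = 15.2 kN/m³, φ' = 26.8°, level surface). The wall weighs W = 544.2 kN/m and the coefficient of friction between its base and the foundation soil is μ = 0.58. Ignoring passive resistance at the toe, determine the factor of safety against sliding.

1.76

K_a = tan²(45° − 26.8°/2) = 0.3785.
P_a = ½K_aγH² = 0.5×0.3785×15.2×7.9² = 179.5 kN/m, acting at H/3 = 2.633 m above the base.
FS_sliding = μW / P_a = 0.58×544.2 / 179.5 = 1.758.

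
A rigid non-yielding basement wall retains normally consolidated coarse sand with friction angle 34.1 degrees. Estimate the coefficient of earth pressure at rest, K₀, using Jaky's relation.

K₀ = 1 − sin φ' = 1 − sin 34.1° = 0.4394.

0.439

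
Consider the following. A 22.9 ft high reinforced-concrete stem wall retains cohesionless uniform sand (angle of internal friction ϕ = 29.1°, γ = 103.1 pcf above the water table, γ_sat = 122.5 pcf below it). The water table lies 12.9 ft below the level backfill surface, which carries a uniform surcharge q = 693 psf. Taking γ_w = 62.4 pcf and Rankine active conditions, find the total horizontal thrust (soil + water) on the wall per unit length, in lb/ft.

17200 lb/ft

K_a = tan²(45° − φ/2) = 0.3456.
γ' = 122.5 − 62.4 = 60.10 pcf. h₂ = H − d_w = 10.0 ft.
σ'_h: at surface K_a·q = 239.5; at WT K_a(q+γd_w) = 699.1; at base K_a(q+γd_w+γ'h₂) = 906.8 psf.
P₁ = ½(239.5+699.1)×12.9 = 6054; P₂ = ½(699.1+906.8)×10.0 = 8030; P_w = ½γ_w h₂² = 3120.
Total = 6054+8030+3120 = 17200 lb/ft.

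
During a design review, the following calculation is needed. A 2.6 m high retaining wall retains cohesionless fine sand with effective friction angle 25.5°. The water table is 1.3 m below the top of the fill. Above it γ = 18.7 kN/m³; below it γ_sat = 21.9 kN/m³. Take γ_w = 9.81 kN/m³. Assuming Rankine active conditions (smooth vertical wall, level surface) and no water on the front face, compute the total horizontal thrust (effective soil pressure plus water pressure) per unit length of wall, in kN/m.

K_a = tan²(45° − φ/2) = 0.3981.
γ' = 21.9 − 9.81 = 12.09 kN/m³. Depth below WT = 1.3 m.
σ'_h at WT = K_a γ d_w = 9.678 kPa; at base = 9.678 + K_a γ' × 1.3 = 15.93 kPa.
P₁ (0–1.3 m) = ½×9.678×1.3 = 6.291. P₂ (1.3–2.6 m) = ½(9.678+15.93)×1.3 = 16.65.
P_w = ½ γ_w h₂² = 0.5×9.81×1.3² = 8.289. Total = 6.291+16.65+8.289 = 31.23 kN/m.

31.2 kN/m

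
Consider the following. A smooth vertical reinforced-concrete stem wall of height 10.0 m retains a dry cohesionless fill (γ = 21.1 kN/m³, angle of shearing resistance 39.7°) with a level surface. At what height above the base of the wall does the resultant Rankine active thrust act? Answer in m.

K_a = 0.2204.
The pressure distribution is triangular, so the resultant acts at H/3 above the base = 10.0/3 = 3.333 m.

3.33 m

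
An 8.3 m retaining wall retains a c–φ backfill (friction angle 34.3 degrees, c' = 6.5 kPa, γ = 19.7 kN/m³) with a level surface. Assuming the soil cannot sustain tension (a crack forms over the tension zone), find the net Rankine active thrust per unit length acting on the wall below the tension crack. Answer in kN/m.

137 kN/m

K_a = 0.2792; √K_a = 0.5284.
Tension-crack depth z_c = 2c/(γ√K_a) = 2×6.5/(19.7×0.5284) = 1.249 m.
σ_a at base = K_a γ H − 2c√K_a = 0.2792×19.7×8.3 − 2×6.5×0.5284 = 38.78 kPa.
P_a = ½ × 38.78 × (H − z_c) = 0.5×38.78×7.051 = 136.7 kN/m.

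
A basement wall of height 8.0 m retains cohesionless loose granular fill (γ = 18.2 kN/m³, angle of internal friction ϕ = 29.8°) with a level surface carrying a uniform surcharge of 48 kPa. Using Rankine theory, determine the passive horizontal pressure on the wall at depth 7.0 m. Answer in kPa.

522 kPa

K_p = (1 + sin φ)/(1 − sin φ) = 2.976.
σ_v = γz + q = 18.2 × 7.0 + 48 = 175.4 kPa.
σ_h = K_p σ_v = 2.976 × 175.4 = 522.0 kPa.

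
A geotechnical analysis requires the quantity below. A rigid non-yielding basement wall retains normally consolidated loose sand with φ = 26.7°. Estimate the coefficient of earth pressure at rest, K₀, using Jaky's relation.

K₀ = 1 − sin φ' = 1 − sin 26.7° = 0.5507.

0.551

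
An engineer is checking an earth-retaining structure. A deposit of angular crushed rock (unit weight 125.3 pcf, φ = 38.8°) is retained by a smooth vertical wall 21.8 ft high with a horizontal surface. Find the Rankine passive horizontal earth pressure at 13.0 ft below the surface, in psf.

K_p = (1 + sin φ)/(1 − sin φ) = 4.356.
σ_h = K_p γ z = 4.356 × 125.3 × 13.0 = 7096 psf.

7100 psf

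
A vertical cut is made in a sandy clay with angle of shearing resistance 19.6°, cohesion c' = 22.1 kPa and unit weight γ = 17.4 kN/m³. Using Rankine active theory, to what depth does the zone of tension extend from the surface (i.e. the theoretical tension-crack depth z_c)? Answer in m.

K_a = tan²(45° − 19.6°/2) = 0.4976; √K_a = 0.7054.
The active pressure is zero where K_a γ z = 2c√K_a, so z_c = 2c/(γ√K_a) = 2×22.1/(17.4×0.7054) = 3.601 m.

3.60 m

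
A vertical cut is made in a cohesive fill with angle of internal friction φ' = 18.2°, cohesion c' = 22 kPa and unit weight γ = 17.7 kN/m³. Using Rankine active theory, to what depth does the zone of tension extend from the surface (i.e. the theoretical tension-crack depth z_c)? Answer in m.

3.43 m

K_a = tan²(45° − 18.2°/2) = 0.5240; √K_a = 0.7239.
The active pressure is zero where K_a γ z = 2c√K_a, so z_c = 2c/(γ√K_a) = 2×22/(17.7×0.7239) = 3.434 m.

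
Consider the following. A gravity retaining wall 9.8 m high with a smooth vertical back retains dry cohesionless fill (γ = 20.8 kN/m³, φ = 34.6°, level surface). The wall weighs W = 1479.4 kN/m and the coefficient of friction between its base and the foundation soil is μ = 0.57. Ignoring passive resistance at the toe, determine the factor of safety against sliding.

K_a = tan²(45° − 34.6°/2) = 0.2756.
P_a = ½K_aγH² = 0.5×0.2756×20.8×9.8² = 275.3 kN/m, acting at H/3 = 3.267 m above the base.
FS_sliding = μW / P_a = 0.57×1479.4 / 275.3 = 3.063.

3.06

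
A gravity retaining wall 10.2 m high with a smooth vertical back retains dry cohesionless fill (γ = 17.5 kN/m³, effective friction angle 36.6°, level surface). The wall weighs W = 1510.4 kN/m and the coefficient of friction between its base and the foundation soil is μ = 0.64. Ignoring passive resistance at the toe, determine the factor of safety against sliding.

4.20

K_a = tan²(45° − 36.6°/2) = 0.2530.
P_a = ½K_aγH² = 0.5×0.2530×17.5×10.2² = 230.3 kN/m, acting at H/3 = 3.400 m above the base.
FS_sliding = μW / P_a = 0.64×1510.4 / 230.3 = 4.198.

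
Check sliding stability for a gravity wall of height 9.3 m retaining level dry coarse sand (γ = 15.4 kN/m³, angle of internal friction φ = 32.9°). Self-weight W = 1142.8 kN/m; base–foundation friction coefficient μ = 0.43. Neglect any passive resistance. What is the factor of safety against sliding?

2.49

K_a = tan²(45° − 32.9°/2) = 0.2960.
P_a = ½K_aγH² = 0.5×0.2960×15.4×9.3² = 197.1 kN/m, acting at H/3 = 3.100 m above the base.
FS_sliding = μW / P_a = 0.43×1142.8 / 197.1 = 2.493.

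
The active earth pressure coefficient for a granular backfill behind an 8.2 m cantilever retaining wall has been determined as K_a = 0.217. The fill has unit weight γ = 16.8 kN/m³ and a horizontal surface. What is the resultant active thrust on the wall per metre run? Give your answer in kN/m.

P = ½ K_a γ H² = 0.5 × 0.217 × 16.8 × 8.2² = 122.6 kN/m.

123 kN/m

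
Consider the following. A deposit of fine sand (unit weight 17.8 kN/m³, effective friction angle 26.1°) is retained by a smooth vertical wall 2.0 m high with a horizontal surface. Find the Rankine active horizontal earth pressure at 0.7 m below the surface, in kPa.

K_a = (1 − sin φ)/(1 + sin φ) = 0.3889.
σ_h = K_a γ z = 0.3889 × 17.8 × 0.7 = 4.846 kPa.

4.85 kPa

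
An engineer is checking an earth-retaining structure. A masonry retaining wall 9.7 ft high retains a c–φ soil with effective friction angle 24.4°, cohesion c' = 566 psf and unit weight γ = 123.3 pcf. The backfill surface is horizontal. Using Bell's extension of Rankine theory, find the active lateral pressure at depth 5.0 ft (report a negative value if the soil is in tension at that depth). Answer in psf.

-473 psf

K_a = (1 − sin φ)/(1 + sin φ) = 0.4153.
σ_a = K_a γ z − 2c√K_a = 0.4153×123.3×5.0 − 2×566×0.6445 = -473.5 psf.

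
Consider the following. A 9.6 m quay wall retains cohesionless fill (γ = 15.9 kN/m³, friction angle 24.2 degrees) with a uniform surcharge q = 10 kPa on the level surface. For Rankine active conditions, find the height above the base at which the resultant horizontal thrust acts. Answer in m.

K_a = 0.4185.
Triangular part P₁ = ½K_aγH² = 306.6 at H/3 = 3.200 m; rectangular part P₂ = K_a q H = 40.18 at H/2 = 4.800 m.
ȳ = (P₁·3.200 + P₂·4.800)/(P₁+P₂) = 3.385 m.

3.39 m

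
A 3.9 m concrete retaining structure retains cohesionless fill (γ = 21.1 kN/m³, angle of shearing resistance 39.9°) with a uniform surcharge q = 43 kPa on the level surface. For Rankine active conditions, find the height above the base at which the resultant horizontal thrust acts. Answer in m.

K_a = 0.2184.
Triangular part P₁ = ½K_aγH² = 35.05 at H/3 = 1.300 m; rectangular part P₂ = K_a q H = 36.63 at H/2 = 1.950 m.
ȳ = (P₁·1.300 + P₂·1.950)/(P₁+P₂) = 1.632 m.

1.63 m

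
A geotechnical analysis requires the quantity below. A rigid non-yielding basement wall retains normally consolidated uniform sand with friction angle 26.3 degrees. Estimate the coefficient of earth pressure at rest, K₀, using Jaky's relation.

K₀ = 1 − sin φ' = 1 − sin 26.3° = 0.5569.

0.557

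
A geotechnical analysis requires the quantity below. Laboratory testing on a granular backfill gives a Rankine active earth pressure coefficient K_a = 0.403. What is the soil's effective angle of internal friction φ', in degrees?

25.2°

K_a = tan²(45° − φ/2) ⇒ 45° − φ/2 = arctan(√0.403) = 32.41°.
φ = 2(45° − 32.41°) = 25.18°.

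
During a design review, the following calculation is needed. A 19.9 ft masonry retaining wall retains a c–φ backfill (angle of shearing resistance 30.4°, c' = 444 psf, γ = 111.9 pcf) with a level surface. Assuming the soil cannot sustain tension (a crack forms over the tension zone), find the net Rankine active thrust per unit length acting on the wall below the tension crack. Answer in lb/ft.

K_a = 0.3280; √K_a = 0.5727.
Tension-crack depth z_c = 2c/(γ√K_a) = 2×444/(111.9×0.5727) = 13.86 ft.
σ_a at base = K_a γ H − 2c√K_a = 0.3280×111.9×19.9 − 2×444×0.5727 = 221.8 psf.
P_a = ½ × 221.8 × (H − z_c) = 0.5×221.8×6.044 = 670.3 lb/ft.

670 lb/ft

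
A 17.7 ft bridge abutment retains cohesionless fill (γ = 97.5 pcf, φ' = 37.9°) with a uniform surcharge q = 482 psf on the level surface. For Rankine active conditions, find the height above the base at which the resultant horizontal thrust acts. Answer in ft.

6.96 ft

K_a = 0.2389.
Triangular part P₁ = ½K_aγH² = 3649 at H/3 = 5.900 ft; rectangular part P₂ = K_a q H = 2038 at H/2 = 8.850 ft.
ȳ = (P₁·5.900 + P₂·8.850)/(P₁+P₂) = 6.957 ft.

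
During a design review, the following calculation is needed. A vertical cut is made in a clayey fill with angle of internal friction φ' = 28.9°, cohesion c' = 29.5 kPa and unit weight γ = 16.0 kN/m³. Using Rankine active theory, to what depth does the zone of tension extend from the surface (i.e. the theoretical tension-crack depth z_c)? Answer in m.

6.25 m

K_a = tan²(45° − 28.9°/2) = 0.3484; √K_a = 0.5902.
The active pressure is zero where K_a γ z = 2c√K_a, so z_c = 2c/(γ√K_a) = 2×29.5/(16.0×0.5902) = 6.248 m.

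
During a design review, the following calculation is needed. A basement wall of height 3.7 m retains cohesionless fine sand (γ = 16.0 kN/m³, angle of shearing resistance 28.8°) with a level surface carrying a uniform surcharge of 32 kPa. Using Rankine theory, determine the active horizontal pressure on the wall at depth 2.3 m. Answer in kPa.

K_a = (1 − sin φ)/(1 + sin φ) = 0.3498.
σ_v = γz + q = 16.0 × 2.3 + 32 = 68.80 kPa.
σ_h = K_a σ_v = 0.3498 × 68.80 = 24.06 kPa.

24.1 kPa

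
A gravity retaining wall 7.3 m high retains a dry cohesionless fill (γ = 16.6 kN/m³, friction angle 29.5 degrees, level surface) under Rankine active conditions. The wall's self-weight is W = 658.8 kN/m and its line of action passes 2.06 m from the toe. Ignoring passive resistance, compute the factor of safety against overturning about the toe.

K_a = tan²(45° − 29.5°/2) = 0.3401.
P_a = ½K_aγH² = 0.5×0.3401×16.6×7.3² = 150.4 kN/m, acting at H/3 = 2.433 m above the base.
Overturning moment M_o = P_a × H/3 = 150.4 × 2.433 = 366.0.
Resisting moment M_r = W × 2.06 = 658.8 × 2.06 = 1357.
FS_overturning = M_r/M_o = 1357/366.0 = 3.708.

3.71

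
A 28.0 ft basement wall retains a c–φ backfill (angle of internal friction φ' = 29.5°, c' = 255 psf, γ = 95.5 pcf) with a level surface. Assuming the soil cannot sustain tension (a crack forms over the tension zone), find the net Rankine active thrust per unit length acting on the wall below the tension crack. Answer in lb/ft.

K_a = 0.3401; √K_a = 0.5832.
Tension-crack depth z_c = 2c/(γ√K_a) = 2×255/(95.5×0.5832) = 9.157 ft.
σ_a at base = K_a γ H − 2c√K_a = 0.3401×95.5×28.0 − 2×255×0.5832 = 612.0 psf.
P_a = ½ × 612.0 × (H − z_c) = 0.5×612.0×18.84 = 5766 lb/ft.

5770 lb/ft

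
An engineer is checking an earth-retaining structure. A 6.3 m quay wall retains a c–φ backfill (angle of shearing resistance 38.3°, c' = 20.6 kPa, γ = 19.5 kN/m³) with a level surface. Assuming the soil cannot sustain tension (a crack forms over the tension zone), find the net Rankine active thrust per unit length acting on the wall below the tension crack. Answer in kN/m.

K_a = 0.2347; √K_a = 0.4845.
Tension-crack depth z_c = 2c/(γ√K_a) = 2×20.6/(19.5×0.4845) = 4.361 m.
σ_a at base = K_a γ H − 2c√K_a = 0.2347×19.5×6.3 − 2×20.6×0.4845 = 8.876 kPa.
P_a = ½ × 8.876 × (H − z_c) = 0.5×8.876×1.939 = 8.606 kN/m.

8.61 kN/m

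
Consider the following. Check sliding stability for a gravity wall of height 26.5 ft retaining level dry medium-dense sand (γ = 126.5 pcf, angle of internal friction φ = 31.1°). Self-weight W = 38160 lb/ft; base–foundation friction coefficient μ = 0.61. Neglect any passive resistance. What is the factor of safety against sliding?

1.64

K_a = tan²(45° − 31.1°/2) = 0.3188.
P_a = ½K_aγH² = 0.5×0.3188×126.5×26.5² = 14160 lb/ft, acting at H/3 = 8.833 ft above the base.
FS_sliding = μW / P_a = 0.61×38160 / 14160 = 1.644.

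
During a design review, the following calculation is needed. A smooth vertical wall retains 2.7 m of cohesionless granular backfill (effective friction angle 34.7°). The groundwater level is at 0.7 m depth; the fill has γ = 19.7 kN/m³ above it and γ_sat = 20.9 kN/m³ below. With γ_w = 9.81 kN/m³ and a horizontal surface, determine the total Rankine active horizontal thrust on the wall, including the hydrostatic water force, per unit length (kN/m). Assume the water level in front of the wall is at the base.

K_a = tan²(45° − φ/2) = 0.2745.
γ' = 20.9 − 9.81 = 11.09 kN/m³. Depth below WT = 2.0 m.
σ'_h at WT = K_a γ d_w = 3.785 kPa; at base = 3.785 + K_a γ' × 2.0 = 9.873 kPa.
P₁ (0–0.7 m) = ½×3.785×0.7 = 1.325. P₂ (0.7–2.7 m) = ½(3.785+9.873)×2.0 = 13.66.
P_w = ½ γ_w h₂² = 0.5×9.81×2.0² = 19.62. Total = 1.325+13.66+19.62 = 34.60 kN/m.

34.6 kN/m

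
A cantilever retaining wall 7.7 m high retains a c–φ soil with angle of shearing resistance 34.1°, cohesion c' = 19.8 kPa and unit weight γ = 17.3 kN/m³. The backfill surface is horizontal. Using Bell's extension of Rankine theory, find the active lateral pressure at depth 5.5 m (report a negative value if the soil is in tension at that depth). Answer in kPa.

K_a = (1 − sin φ)/(1 + sin φ) = 0.2815.
σ_a = K_a γ z − 2c√K_a = 0.2815×17.3×5.5 − 2×19.8×0.5306 = 5.776 kPa.

5.78 kPa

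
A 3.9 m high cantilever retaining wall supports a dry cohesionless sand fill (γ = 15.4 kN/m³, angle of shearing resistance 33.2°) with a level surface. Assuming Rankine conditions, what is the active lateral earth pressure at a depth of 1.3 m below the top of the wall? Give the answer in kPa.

5.85 kPa

K_a = (1 − sin φ)/(1 + sin φ) = 0.2924.
σ_h = K_a γ z = 0.2924 × 15.4 × 1.3 = 5.853 kPa.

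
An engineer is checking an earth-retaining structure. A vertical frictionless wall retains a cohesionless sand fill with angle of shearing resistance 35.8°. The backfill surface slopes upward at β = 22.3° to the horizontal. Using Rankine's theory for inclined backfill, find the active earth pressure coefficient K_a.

0.324

K_a = cos β · (cos β − √(cos²β − cos²φ)) / (cos β + √(cos²β − cos²φ)).
cos β = 0.9252, cos φ = 0.8111, √(cos²β − cos²φ) = 0.4452.
K_a = 0.9252 × (0.9252 − 0.4452)/(0.9252 + 0.4452) = 0.3241.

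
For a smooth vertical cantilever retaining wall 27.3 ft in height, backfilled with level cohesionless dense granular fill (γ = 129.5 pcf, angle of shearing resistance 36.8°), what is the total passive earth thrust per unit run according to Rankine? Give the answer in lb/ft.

192000 lb/ft

K_p = tan²(45° + φ/2) = 3.988.
P_p = ½ K_p γ H² = 0.5 × 3.988 × 129.5 × 27.3² = 192400 lb/ft.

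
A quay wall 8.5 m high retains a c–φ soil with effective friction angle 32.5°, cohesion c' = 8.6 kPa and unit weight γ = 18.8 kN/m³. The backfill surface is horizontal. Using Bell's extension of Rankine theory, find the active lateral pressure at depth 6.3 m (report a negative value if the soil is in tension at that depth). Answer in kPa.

K_a = (1 − sin φ)/(1 + sin φ) = 0.3010.
σ_a = K_a γ z − 2c√K_a = 0.3010×18.8×6.3 − 2×8.6×0.5486 = 26.21 kPa.

26.2 kPa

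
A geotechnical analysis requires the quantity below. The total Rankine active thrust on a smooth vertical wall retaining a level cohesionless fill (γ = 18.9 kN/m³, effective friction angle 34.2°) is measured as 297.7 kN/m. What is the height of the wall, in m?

10.6 m

K_a = 0.2803. P_a = ½ K_a γ H² ⇒ H = √(2P_a/(K_a γ)).
H = √(2×297.7/(0.2803×18.9)) = 10.60 m.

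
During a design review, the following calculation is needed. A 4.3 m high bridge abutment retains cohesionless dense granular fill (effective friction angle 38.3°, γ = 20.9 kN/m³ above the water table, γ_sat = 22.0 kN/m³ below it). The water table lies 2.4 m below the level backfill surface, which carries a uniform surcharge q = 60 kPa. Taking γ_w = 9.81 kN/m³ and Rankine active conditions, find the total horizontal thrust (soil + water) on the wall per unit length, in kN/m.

K_a = tan²(45° − φ/2) = 0.2347.
γ' = 22.0 − 9.81 = 12.19 kN/m³. h₂ = H − d_w = 1.9 m.
σ'_h: at surface K_a·q = 14.08; at WT K_a(q+γd_w) = 25.86; at base K_a(q+γd_w+γ'h₂) = 31.30 kPa.
P₁ = ½(14.08+25.86)×2.4 = 47.93; P₂ = ½(25.86+31.30)×1.9 = 54.30; P_w = ½γ_w h₂² = 17.71.
Total = 47.93+54.30+17.71 = 119.9 kN/m.

120 kN/m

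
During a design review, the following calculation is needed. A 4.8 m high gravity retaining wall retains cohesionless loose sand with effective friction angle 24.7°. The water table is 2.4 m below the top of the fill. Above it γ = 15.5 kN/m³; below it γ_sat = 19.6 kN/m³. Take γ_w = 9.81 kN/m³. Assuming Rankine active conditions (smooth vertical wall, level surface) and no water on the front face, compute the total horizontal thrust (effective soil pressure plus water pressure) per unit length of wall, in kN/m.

K_a = tan²(45° − φ/2) = 0.4106.
γ' = 19.6 − 9.81 = 9.790 kN/m³. Depth below WT = 2.4 m.
σ'_h at WT = K_a γ d_w = 15.27 kPa; at base = 15.27 + K_a γ' × 2.4 = 24.92 kPa.
P₁ (0–2.4 m) = ½×15.27×2.4 = 18.33. P₂ (2.4–4.8 m) = ½(15.27+24.92)×2.4 = 48.23.
P_w = ½ γ_w h₂² = 0.5×9.81×2.4² = 28.25. Total = 18.33+48.23+28.25 = 94.81 kN/m.

94.8 kN/m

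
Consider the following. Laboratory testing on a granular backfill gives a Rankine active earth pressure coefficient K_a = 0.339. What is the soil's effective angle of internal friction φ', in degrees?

29.6°

K_a = tan²(45° − φ/2) ⇒ 45° − φ/2 = arctan(√0.339) = 30.21°.
φ = 2(45° − 30.21°) = 29.58°.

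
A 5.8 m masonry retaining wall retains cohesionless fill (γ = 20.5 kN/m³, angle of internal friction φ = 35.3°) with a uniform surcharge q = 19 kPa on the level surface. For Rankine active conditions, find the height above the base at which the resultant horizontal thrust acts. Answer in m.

2.17 m

K_a = 0.2675.
Triangular part P₁ = ½K_aγH² = 92.25 at H/3 = 1.933 m; rectangular part P₂ = K_a q H = 29.48 at H/2 = 2.900 m.
ȳ = (P₁·1.933 + P₂·2.900)/(P₁+P₂) = 2.167 m.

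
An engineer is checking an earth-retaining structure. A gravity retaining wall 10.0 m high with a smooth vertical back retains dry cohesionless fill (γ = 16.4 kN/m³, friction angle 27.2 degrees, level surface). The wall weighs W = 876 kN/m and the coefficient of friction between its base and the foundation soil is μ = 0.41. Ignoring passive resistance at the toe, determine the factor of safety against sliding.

1.18

K_a = tan²(45° − 27.2°/2) = 0.3726.
P_a = ½K_aγH² = 0.5×0.3726×16.4×10.0² = 305.5 kN/m, acting at H/3 = 3.333 m above the base.
FS_sliding = μW / P_a = 0.41×876 / 305.5 = 1.176.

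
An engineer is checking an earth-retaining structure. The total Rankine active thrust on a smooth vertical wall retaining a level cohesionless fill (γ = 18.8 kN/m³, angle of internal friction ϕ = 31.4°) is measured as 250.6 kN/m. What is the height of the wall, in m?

K_a = 0.3149. P_a = ½ K_a γ H² ⇒ H = √(2P_a/(K_a γ)).
H = √(2×250.6/(0.3149×18.8)) = 9.201 m.

9.20 m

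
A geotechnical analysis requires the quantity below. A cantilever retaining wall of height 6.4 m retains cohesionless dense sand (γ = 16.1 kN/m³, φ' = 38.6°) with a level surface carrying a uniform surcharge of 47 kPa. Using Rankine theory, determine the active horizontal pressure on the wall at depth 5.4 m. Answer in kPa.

K_a = (1 − sin φ)/(1 + sin φ) = 0.2316.
σ_v = γz + q = 16.1 × 5.4 + 47 = 133.9 kPa.
σ_h = K_a σ_v = 0.2316 × 133.9 = 31.02 kPa.

31.0 kPa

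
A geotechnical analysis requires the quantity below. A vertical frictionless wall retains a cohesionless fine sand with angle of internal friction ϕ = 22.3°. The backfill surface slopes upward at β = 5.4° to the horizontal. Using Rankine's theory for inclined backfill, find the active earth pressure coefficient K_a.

K_a = cos β · (cos β − √(cos²β − cos²φ)) / (cos β + √(cos²β − cos²φ)).
cos β = 0.9956, cos φ = 0.9252, √(cos²β − cos²φ) = 0.3676.
K_a = 0.9956 × (0.9956 − 0.3676)/(0.9956 + 0.3676) = 0.4586.

0.459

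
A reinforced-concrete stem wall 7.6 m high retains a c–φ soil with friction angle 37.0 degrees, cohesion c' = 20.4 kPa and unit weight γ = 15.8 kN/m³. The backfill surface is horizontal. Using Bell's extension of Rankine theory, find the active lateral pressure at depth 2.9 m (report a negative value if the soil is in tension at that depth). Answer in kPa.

K_a = (1 − sin φ)/(1 + sin φ) = 0.2486.
σ_a = K_a γ z − 2c√K_a = 0.2486×15.8×2.9 − 2×20.4×0.4986 = -8.952 kPa.

-8.95 kPa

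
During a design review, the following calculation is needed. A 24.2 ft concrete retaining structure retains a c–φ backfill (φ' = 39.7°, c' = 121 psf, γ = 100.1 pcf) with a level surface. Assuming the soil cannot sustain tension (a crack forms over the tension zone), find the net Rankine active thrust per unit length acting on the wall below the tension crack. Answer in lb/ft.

4000 lb/ft

K_a = 0.2204; √K_a = 0.4695.
Tension-crack depth z_c = 2c/(γ√K_a) = 2×121/(100.1×0.4695) = 5.149 ft.
σ_a at base = K_a γ H − 2c√K_a = 0.2204×100.1×24.2 − 2×121×0.4695 = 420.4 psf.
P_a = ½ × 420.4 × (H − z_c) = 0.5×420.4×19.05 = 4004 lb/ft.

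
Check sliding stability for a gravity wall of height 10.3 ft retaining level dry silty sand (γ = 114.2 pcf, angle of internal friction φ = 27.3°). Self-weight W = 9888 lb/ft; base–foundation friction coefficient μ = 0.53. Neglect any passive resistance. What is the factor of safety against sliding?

K_a = tan²(45° − 27.3°/2) = 0.3711.
P_a = ½K_aγH² = 0.5×0.3711×114.2×10.3² = 2248 lb/ft, acting at H/3 = 3.433 ft above the base.
FS_sliding = μW / P_a = 0.53×9888 / 2248 = 2.331.

2.33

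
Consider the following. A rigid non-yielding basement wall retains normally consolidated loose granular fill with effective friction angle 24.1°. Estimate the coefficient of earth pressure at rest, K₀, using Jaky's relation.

0.592

K₀ = 1 − sin φ' = 1 − sin 24.1° = 0.5917.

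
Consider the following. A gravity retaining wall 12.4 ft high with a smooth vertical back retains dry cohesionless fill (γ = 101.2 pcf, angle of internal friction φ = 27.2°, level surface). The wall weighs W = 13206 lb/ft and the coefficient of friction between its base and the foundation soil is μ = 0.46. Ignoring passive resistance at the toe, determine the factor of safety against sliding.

K_a = tan²(45° − 27.2°/2) = 0.3726.
P_a = ½K_aγH² = 0.5×0.3726×101.2×12.4² = 2899 lb/ft, acting at H/3 = 4.133 ft above the base.
FS_sliding = μW / P_a = 0.46×13206 / 2899 = 2.096.

2.10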